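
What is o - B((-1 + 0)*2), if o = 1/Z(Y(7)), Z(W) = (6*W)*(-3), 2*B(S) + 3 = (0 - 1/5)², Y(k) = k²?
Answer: 32609/22050 ≈ 1.4789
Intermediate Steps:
B(S) = -37/25 (B(S) = -3/2 + (0 - 1/5)²/2 = -3/2 + (0 - 1*⅕)²/2 = -3/2 + (0 - ⅕)²/2 = -3/2 + (-⅕)²/2 = -3/2 + (½)*(1/25) = -3/2 + 1/50 = -37/25)
Z(W) = -18*W
o = -1/882 (o = 1/(-18*7²) = 1/(-18*49) = 1/(-882) = -1/882 ≈ -0.0011338)
o - B((-1 + 0)*2) = -1/882 - 1*(-37/25) = -1/882 + 37/25 = 32609/22050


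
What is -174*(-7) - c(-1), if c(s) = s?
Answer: 1219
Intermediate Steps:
-174*(-7) - c(-1) = -174*(-7) - 1*(-1) = 1218 + 1 = 1219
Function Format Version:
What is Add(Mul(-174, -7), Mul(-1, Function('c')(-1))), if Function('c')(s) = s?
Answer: 1219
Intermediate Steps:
Add(Mul(-174, -7), Mul(-1, Function('c')(-1))) = Add(Mul(-174, -7), Mul(-1, -1)) = Add(1218, 1) = 1219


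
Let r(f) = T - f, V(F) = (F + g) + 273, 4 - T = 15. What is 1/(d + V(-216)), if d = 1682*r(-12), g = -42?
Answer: 1/1697 ≈ 0.00058927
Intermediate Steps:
T = -11 (T = 4 - 1*15 = 4 - 15 = -11)
V(F) = 231 + F (V(F) = (F - 42) + 273 = (-42 + F) + 273 = 231 + F)
r(f) = -11 - f
d = 1682 (d = 1682*(-11 - 1*(-12)) = 1682*(-11 + 12) = 1682*1 = 1682)
1/(d + V(-216)) = 1/(1682 + (231 - 216)) = 1/(1682 + 15) = 1/1697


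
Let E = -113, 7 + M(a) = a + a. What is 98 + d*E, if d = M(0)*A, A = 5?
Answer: 4053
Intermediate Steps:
M(a) = -7 + 2*a (M(a) = -7 + (a + a) = -7 + 2*a)
d = -35 (d = (-7 + 2*0)*5 = (-7 + 0)*5 = -7*5 = -35)
98 + d*E = 98 - 35*(-113) = 98 + 3955 = 4053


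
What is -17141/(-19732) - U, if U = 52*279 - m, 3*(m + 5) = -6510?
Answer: -329171815/19732 ≈ -16682.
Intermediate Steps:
m = -2175 (m = -5 + (⅓)*(-6510) = -5 - 2170 = -2175)
U = 16683 (U = 52*279 - 1*(-2175) = 14508 + 2175 = 16683)
-17141/(-19732) - U = -17141/(-19732) - 1*16683 = -17141*(-1/19732) - 16683 = 17141/19732 - 16683 = -329171815/19732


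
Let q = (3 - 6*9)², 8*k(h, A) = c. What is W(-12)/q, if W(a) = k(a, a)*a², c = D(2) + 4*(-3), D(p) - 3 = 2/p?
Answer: -16/289 ≈ -0.055363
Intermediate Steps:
D(p) = 3 + 2/p
c = -8 (c = (3 + 2/2) + 4*(-3) = (3 + 2*(½)) - 12 = (3 + 1) - 12 = 4 - 12 = -8)
k(h, A) = -1 (k(h, A) = (⅛)*(-8) = -1)
q = 2601 (q = (3 - 54)² = (-51)² = 2601)
W(a) = -a²
W(-12)/q = -1*(-12)²/2601 = -1*144*(1/2601) = -144*1/2601 = -16/289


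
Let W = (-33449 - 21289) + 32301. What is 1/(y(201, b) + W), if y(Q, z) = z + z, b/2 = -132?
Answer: -1/22965 ≈ -4.3545e-5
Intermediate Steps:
b = -264 (b = 2*(-132) = -264)
y(Q, z) = 2*z
W = -22437 (W = -54738 + 32301 = -22437)
1/(y(201, b) + W) = 1/(2*(-264) - 22437) = 1/(-528 - 22437) = 1/(-22965) = -1/22965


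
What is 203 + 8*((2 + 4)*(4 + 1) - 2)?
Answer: 427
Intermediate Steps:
203 + 8*((2 + 4)*(4 + 1) - 2) = 203 + 8*(6*5 - 2) = 203 + 8*(30 - 2) = 203 + 8*28 = 203 + 224 = 427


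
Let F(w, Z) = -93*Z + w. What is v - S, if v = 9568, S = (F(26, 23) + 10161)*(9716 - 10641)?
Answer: 7453968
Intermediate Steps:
F(w, Z) = w - 93*Z
S = -7444400 (S = ((26 - 93*23) + 10161)*(9716 - 10641) = ((26 - 2139) + 10161)*(-925) = (-2113 + 10161)*(-925) = 8048*(-925) = -7444400)
v - S = 9568 - 1*(-7444400) = 9568 + 7444400 = 7453968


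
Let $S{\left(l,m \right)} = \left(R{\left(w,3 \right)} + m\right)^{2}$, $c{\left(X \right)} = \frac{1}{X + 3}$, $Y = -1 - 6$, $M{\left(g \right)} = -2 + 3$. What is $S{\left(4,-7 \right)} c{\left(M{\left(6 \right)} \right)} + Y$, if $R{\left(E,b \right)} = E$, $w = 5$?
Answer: $-6$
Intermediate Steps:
$M{\left(g \right)} = 1$
$Y = -7$ ($Y = -1 - 6 = -7$)
$c{\left(X \right)} = \frac{1}{3 + X}$
$S{\left(l,m \right)} = \left(5 + m\right)^{2}$
$S{\left(4,-7 \right)} c{\left(M{\left(6 \right)} \right)} + Y = \frac{\left(5 - 7\right)^{2}}{3 + 1} - 7 = \frac{\left(-2\right)^{2}}{4} - 7 = 4 \cdot \frac{1}{4} - 7 = 1 - 7 = -6$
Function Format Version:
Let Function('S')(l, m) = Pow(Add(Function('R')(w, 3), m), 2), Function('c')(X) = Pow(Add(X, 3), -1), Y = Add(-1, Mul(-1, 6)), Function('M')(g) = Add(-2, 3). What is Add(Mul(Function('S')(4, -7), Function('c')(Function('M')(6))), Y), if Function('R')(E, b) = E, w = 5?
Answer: -6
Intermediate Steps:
Function('M')(g) = 1
Y = -7 (Y = Add(-1, -6) = -7)
Function('c')(X) = Pow(Add(3, X), -1)
Function('S')(l, m) = Pow(Add(5, m), 2)
Add(Mul(Function('S')(4, -7), Function('c')(Function('M')(6))), Y) = Add(Mul(Pow(Add(5, -7), 2), Pow(Add(3, 1), -1)), -7) = Add(Mul(Pow(-2, 2), Pow(4, -1)), -7) = Add(Mul(4, Rational(1, 4)), -7) = Add(1, -7) = -6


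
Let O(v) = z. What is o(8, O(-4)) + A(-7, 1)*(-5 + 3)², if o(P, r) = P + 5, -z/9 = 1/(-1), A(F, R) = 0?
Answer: 13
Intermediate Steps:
z = 9 (z = -9/(-1) = -9*(-1) = 9)
O(v) = 9
o(P, r) = 5 + P
o(8, O(-4)) + A(-7, 1)*(-5 + 3)² = (5 + 8) + 0*(-5 + 3)² = 13 + 0*(-2)² = 13 + 0*4 = 13 + 0 = 13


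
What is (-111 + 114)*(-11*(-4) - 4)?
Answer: 120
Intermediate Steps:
(-111 + 114)*(-11*(-4) - 4) = 3*(44 - 4) = 3*40 = 120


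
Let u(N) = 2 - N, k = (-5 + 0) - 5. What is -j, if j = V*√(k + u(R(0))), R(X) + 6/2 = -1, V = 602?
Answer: -1204*I ≈ -1204.0*I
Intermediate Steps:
k = -10 (k = -5 - 5 = -10)
R(X) = -4 (R(X) = -3 - 1 = -4)
j = 1204*I (j = 602*√(-10 + (2 - 1*(-4))) = 602*√(-10 + (2 + 4)) = 602*√(-10 + 6) = 602*√(-4) = 602*(2*I) = 1204*I ≈ 1204.0*I)
-j = -1204*I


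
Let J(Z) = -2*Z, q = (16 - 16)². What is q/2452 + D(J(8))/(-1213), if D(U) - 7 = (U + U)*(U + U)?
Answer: -1031/1213 ≈ -0.84996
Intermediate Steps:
q = 0 (q = 0² = 0)
D(U) = 7 + 4*U² (D(U) = 7 + (U + U)*(U + U) = 7 + (2*U)*(2*U) = 7 + 4*U²)
q/2452 + D(J(8))/(-1213) = 0/2452 + (7 + 4*(-2*8)²)/(-1213) = 0*(1/2452) + (7 + 4*(-16)²)*(-1/1213) = 0 + (7 + 4*256)*(-1/1213) = 0 + (7 + 1024)*(-1/1213) = 0 + 1031*(-1/1213) = 0 - 1031/1213 = -1031/1213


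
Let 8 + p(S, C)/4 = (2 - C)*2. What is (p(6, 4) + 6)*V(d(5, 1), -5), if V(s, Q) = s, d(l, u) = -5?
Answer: 210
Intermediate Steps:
p(S, C) = -16 - 8*C (p(S, C) = -32 + 4*((2 - C)*2) = -32 + 4*(4 - 2*C) = -32 + (16 - 8*C) = -16 - 8*C)
(p(6, 4) + 6)*V(d(5, 1), -5) = ((-16 - 8*4) + 6)*(-5) = ((-16 - 32) + 6)*(-5) = (-48 + 6)*(-5) = -42*(-5) = 210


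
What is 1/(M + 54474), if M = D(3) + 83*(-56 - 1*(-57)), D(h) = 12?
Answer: 1/54569 ≈ 1.8325e-5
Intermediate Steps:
M = 95 (M = 12 + 83*(-56 - 1*(-57)) = 12 + 83*(-56 + 57) = 12 + 83*1 = 12 + 83 = 95)
1/(M + 54474) = 1/(95 + 54474) = 1/54569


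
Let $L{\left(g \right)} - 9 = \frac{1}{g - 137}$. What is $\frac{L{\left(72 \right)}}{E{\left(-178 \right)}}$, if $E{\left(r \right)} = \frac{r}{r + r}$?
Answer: $\frac{1168}{65} \approx 17.969$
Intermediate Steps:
$L{\left(g \right)} = 9 + \frac{1}{-137 + g}$ ($L{\left(g \right)} = 9 + \frac{1}{g - 137} = 9 + \frac{1}{-137 + g}$)
$E{\left(r \right)} = \frac{1}{2}$ ($E{\left(r \right)} = \frac{r}{2 r} = r \frac{1}{2 r} = \frac{1}{2}$)
$\frac{L{\left(72 \right)}}{E{\left(-178 \right)}} = \frac{-1232 + 9 \cdot 72}{-137 + 72} \frac{1}{\frac{1}{2}} = \frac{-1232 + 648}{-65} \cdot 2 = \left(- \frac{1}{65}\right) \left(-584\right) 2 = \frac{584}{65} \cdot 2 = \frac{1168}{65}$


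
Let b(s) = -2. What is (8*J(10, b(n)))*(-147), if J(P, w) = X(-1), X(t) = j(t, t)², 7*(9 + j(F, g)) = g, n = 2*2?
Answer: -98304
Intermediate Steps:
n = 4
j(F, g) = -9 + g/7
X(t) = (-9 + t/7)²
J(P, w) = 4096/49 (J(P, w) = (-63 - 1)²/49 = (1/49)*(-64)² = (1/49)*4096 = 4096/49)
(8*J(10, b(n)))*(-147) = (8*(4096/49))*(-147) = (32768/49)*(-147) = -98304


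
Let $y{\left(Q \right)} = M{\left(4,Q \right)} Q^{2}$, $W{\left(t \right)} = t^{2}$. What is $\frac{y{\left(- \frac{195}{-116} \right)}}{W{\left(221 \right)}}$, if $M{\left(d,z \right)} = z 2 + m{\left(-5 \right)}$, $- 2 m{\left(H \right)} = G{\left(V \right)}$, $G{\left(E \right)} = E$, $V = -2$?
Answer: $\frac{56925}{225549472} \approx 0.00025238$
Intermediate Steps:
$m{\left(H \right)} = 1$ ($m{\left(H \right)} = \left(- \frac{1}{2}\right) \left(-2\right) = 1$)
$M{\left(d,z \right)} = 1 + 2 z$ ($M{\left(d,z \right)} = z 2 + 1 = 2 z + 1 = 1 + 2 z$)
$y{\left(Q \right)} = Q^{2} \left(1 + 2 Q\right)$ ($y{\left(Q \right)} = \left(1 + 2 Q\right) Q^{2} = Q^{2} \left(1 + 2 Q\right)$)
$\frac{y{\left(- \frac{195}{-116} \right)}}{W{\left(221 \right)}} = \frac{\left(- \frac{195}{-116}\right)^{2} \left(1 + 2 \left(- \frac{195}{-116}\right)\right)}{221^{2}} = \frac{\left(\left(-195\right) \left(- \frac{1}{116}\right)\right)^{2} \left(1 + 2 \left(\left(-195\right) \left(- \frac{1}{116}\right)\right)\right)}{48841} = \left(\frac{195}{116}\right)^{2} \left(1 + 2 \cdot \frac{195}{116}\right) \frac{1}{48841} = \frac{38025 \left(1 + \frac{195}{58}\right)}{13456} \cdot \frac{1}{48841} = \frac{38025}{13456} \cdot \frac{253}{58} \cdot \frac{1}{48841} = \frac{9620325}{780448} \cdot \frac{1}{48841} = \frac{56925}{225549472}$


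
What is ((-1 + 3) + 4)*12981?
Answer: 77886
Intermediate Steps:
((-1 + 3) + 4)*12981 = (2 + 4)*12981 = 6*12981 = 77886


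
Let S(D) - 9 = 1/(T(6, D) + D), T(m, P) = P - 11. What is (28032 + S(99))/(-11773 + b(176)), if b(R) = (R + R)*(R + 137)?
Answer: 5243668/18401361 ≈ 0.28496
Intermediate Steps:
T(m, P) = -11 + P
b(R) = 2*R*(137 + R) (b(R) = (2*R)*(137 + R) = 2*R*(137 + R))
S(D) = 9 + 1/(-11 + 2*D) (S(D) = 9 + 1/((-11 + D) + D) = 9 + 1/(-11 + 2*D))
(28032 + S(99))/(-11773 + b(176)) = (28032 + 2*(-49 + 9*99)/(-11 + 2*99))/(-11773 + 2*176*(137 + 176)) = (28032 + 2*(-49 + 891)/(-11 + 198))/(-11773 + 2*176*313) = (28032 + 2*842/187)/(-11773 + 110176) = (28032 + 2*(1/187)*842)/98403 = (28032 + 1684/187)*(1/98403) = (5243668/187)*(1/98403) = 5243668/18401361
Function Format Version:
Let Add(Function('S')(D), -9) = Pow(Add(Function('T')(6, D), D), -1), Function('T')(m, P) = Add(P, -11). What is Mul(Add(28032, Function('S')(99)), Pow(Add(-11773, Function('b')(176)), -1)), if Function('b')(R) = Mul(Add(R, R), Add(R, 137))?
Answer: Rational(5243668, 18401361) ≈ 0.28496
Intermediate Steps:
Function('T')(m, P) = Add(-11, P)
Function('b')(R) = Mul(2, R, Add(137, R)) (Function('b')(R) = Mul(Mul(2, R), Add(137, R)) = Mul(2, R, Add(137, R)))
Function('S')(D) = Add(9, Pow(Add(-11, Mul(2, D)), -1)) (Function('S')(D) = Add(9, Pow(Add(Add(-11, D), D), -1)) = Add(9, Pow(Add(-11, Mul(2, D)), -1)))
Mul(Add(28032, Function('S')(99)), Pow(Add(-11773, Function('b')(176)), -1)) = Mul(Add(28032, Mul(2, Pow(Add(-11, Mul(2, 99)), -1), Add(-49, Mul(9, 99)))), Pow(Add(-11773, Mul(2, 176, Add(137, 176))), -1)) = Mul(Add(28032, Mul(2, Pow(Add(-11, 198), -1), Add(-49, 891))), Pow(Add(-11773, Mul(2, 176, 313)), -1)) = Mul(Add(28032, Mul(2, Pow(187, -1), 842)), Pow(Add(-11773, 110176), -1)) = Mul(Add(28032, Mul(2, Rational(1, 187), 842)), Pow(98403, -1)) = Mul(Add(28032, Rational(1684, 187)), Rational(1, 98403)) = Mul(Rational(5243668, 187), Rational(1, 98403)) = Rational(5243668, 18401361)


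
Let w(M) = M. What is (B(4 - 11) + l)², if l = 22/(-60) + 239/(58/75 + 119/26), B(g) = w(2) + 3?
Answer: 238136963665969/97962740100 ≈ 2430.9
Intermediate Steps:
B(g) = 5 (B(g) = 2 + 3 = 5)
l = 13866737/312990 (l = 22*(-1/60) + 239/(58*(1/75) + 119*(1/26)) = -11/30 + 239/(58/75 + 119/26) = -11/30 + 239/(10433/1950) = -11/30 + 239*(1950/10433) = -11/30 + 466050/10433 = 13866737/312990 ≈ 44.304)
(B(4 - 11) + l)² = (5 + 13866737/312990)² = (15431687/312990)² = 238136963665969/97962740100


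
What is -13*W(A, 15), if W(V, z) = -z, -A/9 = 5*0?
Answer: 195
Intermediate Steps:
A = 0 (A = -45*0 = -9*0 = 0)
-13*W(A, 15) = -(-13)*15 = -13*(-15) = 195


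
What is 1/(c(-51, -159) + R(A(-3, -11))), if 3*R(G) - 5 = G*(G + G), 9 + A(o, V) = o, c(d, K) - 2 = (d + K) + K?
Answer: -3/808 ≈ -0.0037129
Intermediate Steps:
c(d, K) = 2 + d + 2*K (c(d, K) = 2 + ((d + K) + K) = 2 + ((K + d) + K) = 2 + (d + 2*K) = 2 + d + 2*K)
A(o, V) = -9 + o
R(G) = 5/3 + 2*G²/3 (R(G) = 5/3 + (G*(G + G))/3 = 5/3 + (G*(2*G))/3 = 5/3 + (2*G²)/3 = 5/3 + 2*G²/3)
1/(c(-51, -159) + R(A(-3, -11))) = 1/((2 - 51 + 2*(-159)) + (5/3 + 2*(-9 - 3)²/3)) = 1/((2 - 51 - 318) + (5/3 + (⅔)*(-12)²)) = 1/(-367 + (5/3 + (⅔)*144)) = 1/(-367 + (5/3 + 96)) = 1/(-367 + 293/3) = 1/(-808/3) = -3/808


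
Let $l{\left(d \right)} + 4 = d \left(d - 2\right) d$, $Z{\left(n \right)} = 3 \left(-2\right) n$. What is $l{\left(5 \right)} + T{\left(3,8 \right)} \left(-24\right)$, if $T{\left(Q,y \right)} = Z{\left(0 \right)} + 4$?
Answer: $-25$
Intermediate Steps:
$Z{\left(n \right)} = - 6 n$
$l{\left(d \right)} = -4 + d^{2} \left(-2 + d\right)$ ($l{\left(d \right)} = -4 + d \left(d - 2\right) d = -4 + d \left(-2 + d\right) d = -4 + d d \left(-2 + d\right) = -4 + d^{2} \left(-2 + d\right)$)
$T{\left(Q,y \right)} = 4$ ($T{\left(Q,y \right)} = \left(-6\right) 0 + 4 = 0 + 4 = 4$)
$l{\left(5 \right)} + T{\left(3,8 \right)} \left(-24\right) = \left(-4 + 5^{3} - 2 \cdot 5^{2}\right) + 4 \left(-24\right) = \left(-4 + 125 - 50\right) - 96 = 71 - 96 = -25$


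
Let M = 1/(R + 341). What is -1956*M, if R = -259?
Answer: -978/41 ≈ -23.854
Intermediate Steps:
M = 1/82 (M = 1/(-259 + 341) = 1/82 ≈ 0.012195)
-1956*M = -1956*1/82 = -978/41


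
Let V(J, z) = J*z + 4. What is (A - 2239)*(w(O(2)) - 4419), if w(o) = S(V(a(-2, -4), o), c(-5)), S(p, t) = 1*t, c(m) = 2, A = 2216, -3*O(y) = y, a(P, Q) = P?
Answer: 101591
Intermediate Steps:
O(y) = -y/3
V(J, z) = 4 + J*z
S(p, t) = t
w(o) = 2
(A - 2239)*(w(O(2)) - 4419) = (2216 - 2239)*(2 - 4419) = -23*(-4417) = 101591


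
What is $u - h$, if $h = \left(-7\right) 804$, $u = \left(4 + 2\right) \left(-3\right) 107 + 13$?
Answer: $3715$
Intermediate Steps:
$u = -1913$ ($u = 6 \left(-3\right) 107 + 13 = \left(-18\right) 107 + 13 = -1926 + 13 = -1913$)
$h = -5628$
$u - h = -1913 - -5628 = -1913 + 5628 = 3715$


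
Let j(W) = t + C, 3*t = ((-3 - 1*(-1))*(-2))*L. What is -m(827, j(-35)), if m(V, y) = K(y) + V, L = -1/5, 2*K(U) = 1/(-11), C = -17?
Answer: -18193/22 ≈ -826.95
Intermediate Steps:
K(U) = -1/22 (K(U) = (1/2)/(-11) = (1/2)*(-1/11) = -1/22)
L = -1/5 (L = -1*1/5 = -1/5 ≈ -0.20000)
t = -4/15 (t = (((-3 - 1*(-1))*(-2))*(-1/5))/3 = (((-3 + 1)*(-2))*(-1/5))/3 = (-2*(-2)*(-1/5))/3 = (4*(-1/5))/3 = (1/3)*(-4/5) = -4/15 ≈ -0.26667)
j(W) = -259/15 (j(W) = -4/15 - 17 = -259/15)
m(V, y) = -1/22 + V
-m(827, j(-35)) = -(-1/22 + 827) = -1*18193/22 = -18193/22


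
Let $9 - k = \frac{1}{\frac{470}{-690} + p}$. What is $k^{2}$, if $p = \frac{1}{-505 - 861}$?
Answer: $\frac{452515872249}{4130761441} \approx 109.55$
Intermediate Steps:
$p = - \frac{1}{1366}$ ($p = \frac{1}{-1366} = - \frac{1}{1366} \approx -0.00073206$)
$k = \frac{672693}{64271}$ ($k = 9 - \frac{1}{\frac{470}{-690} - \frac{1}{1366}} = 9 - \frac{1}{470 \left(- \frac{1}{690}\right) - \frac{1}{1366}} = 9 - \frac{1}{- \frac{47}{69} - \frac{1}{1366}} = 9 - \frac{1}{- \frac{64271}{94254}} = 9 - - \frac{94254}{64271} = 9 + \frac{94254}{64271} = \frac{672693}{64271} \approx 10.467$)
$k^{2} = \left(\frac{672693}{64271}\right)^{2} = \frac{452515872249}{4130761441}$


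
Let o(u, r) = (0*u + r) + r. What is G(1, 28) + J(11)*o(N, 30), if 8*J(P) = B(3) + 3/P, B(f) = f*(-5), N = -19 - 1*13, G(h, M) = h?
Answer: -1204/11 ≈ -109.45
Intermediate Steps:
N = -32 (N = -19 - 13 = -32)
B(f) = -5*f
J(P) = -15/8 + 3/(8*P) (J(P) = (-5*3 + 3/P)/8 = (-15 + 3/P)/8 = -15/8 + 3/(8*P))
o(u, r) = 2*r (o(u, r) = (0 + r) + r = r + r = 2*r)
G(1, 28) + J(11)*o(N, 30) = 1 + ((3/8)*(1 - 5*11)/11)*(2*30) = 1 + ((3/8)*(1/11)*(1 - 55))*60 = 1 + ((3/8)*(1/11)*(-54))*60 = 1 - 81/44*60 = 1 - 1215/11 = -1204/11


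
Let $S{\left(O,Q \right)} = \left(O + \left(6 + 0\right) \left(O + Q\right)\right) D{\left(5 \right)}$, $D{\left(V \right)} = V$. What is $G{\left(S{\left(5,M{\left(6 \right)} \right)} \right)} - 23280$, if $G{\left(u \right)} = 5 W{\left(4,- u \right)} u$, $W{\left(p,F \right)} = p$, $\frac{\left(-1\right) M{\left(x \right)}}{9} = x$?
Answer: $-52180$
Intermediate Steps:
$M{\left(x \right)} = - 9 x$
$S{\left(O,Q \right)} = 30 Q + 35 O$ ($S{\left(O,Q \right)} = \left(O + \left(6 + 0\right) \left(O + Q\right)\right) 5 = \left(O + 6 \left(O + Q\right)\right) 5 = \left(O + \left(6 O + 6 Q\right)\right) 5 = \left(6 Q + 7 O\right) 5 = 30 Q + 35 O$)
$G{\left(u \right)} = 20 u$ ($G{\left(u \right)} = 5 \cdot 4 u = 20 u$)
$G{\left(S{\left(5,M{\left(6 \right)} \right)} \right)} - 23280 = 20 \left(30 \left(\left(-9\right) 6\right) + 35 \cdot 5\right) - 23280 = 20 \left(30 \left(-54\right) + 175\right) - 23280 = 20 \left(-1620 + 175\right) - 23280 = 20 \left(-1445\right) - 23280 = -28900 - 23280 = -52180$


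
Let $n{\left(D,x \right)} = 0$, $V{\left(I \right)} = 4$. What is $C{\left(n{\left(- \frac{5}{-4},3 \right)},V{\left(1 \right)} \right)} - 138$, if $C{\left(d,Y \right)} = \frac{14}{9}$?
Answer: $- \frac{1228}{9} \approx -136.44$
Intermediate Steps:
$C{\left(d,Y \right)} = \frac{14}{9}$ ($C{\left(d,Y \right)} = 14 \cdot \frac{1}{9} = \frac{14}{9}$)
$C{\left(n{\left(- \frac{5}{-4},3 \right)},V{\left(1 \right)} \right)} - 138 = \frac{14}{9} - 138 = - \frac{1228}{9}$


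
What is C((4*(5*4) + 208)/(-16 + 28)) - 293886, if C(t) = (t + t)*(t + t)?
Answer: -291582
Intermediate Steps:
C(t) = 4*t**2 (C(t) = (2*t)*(2*t) = 4*t**2)
C((4*(5*4) + 208)/(-16 + 28)) - 293886 = 4*((4*(5*4) + 208)/(-16 + 28))**2 - 293886 = 4*((4*20 + 208)/12)**2 - 293886 = 4*((80 + 208)*(1/12))**2 - 293886 = 4*(288*(1/12))**2 - 293886 = 4*24**2 - 293886 = 4*576 - 293886 = 2304 - 293886 = -291582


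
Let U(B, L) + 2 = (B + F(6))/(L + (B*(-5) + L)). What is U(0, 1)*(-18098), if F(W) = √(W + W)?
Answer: 36196 - 18098*√3 ≈ 4849.3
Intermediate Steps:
F(W) = √2*√W (F(W) = √(2*W) = √2*√W)
U(B, L) = -2 + (B + 2*√3)/(-5*B + 2*L) (U(B, L) = -2 + (B + √2*√6)/(L + (B*(-5) + L)) = -2 + (B + 2*√3)/(L + (-5*B + L)) = -2 + (B + 2*√3)/(L + (L - 5*B)) = -2 + (B + 2*√3)/(-5*B + 2*L))
U(0, 1)*(-18098) = ((-11*0 - 2*√3 + 4*1)/(-2*1 + 5*0))*(-18098) = ((0 - 2*√3 + 4)/(-2 + 0))*(-18098) = ((4 - 2*√3)/(-2))*(-18098) = -(4 - 2*√3)/2*(-18098) = (-2 + √3)*(-18098) = 36196 - 18098*√3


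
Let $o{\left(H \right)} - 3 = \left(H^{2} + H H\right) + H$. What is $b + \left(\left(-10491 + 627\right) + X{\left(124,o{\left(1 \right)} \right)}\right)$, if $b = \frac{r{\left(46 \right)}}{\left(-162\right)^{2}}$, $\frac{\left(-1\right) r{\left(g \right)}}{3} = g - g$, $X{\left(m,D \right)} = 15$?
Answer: $-9849$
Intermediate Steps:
$o{\left(H \right)} = 3 + H + 2 H^{2}$ ($o{\left(H \right)} = 3 + \left(\left(H^{2} + H H\right) + H\right) = 3 + \left(\left(H^{2} + H^{2}\right) + H\right) = 3 + \left(2 H^{2} + H\right) = 3 + \left(H + 2 H^{2}\right) = 3 + H + 2 H^{2}$)
$r{\left(g \right)} = 0$ ($r{\left(g \right)} = - 3 \left(g - g\right) = \left(-3\right) 0 = 0$)
$b = 0$ ($b = \frac{0}{\left(-162\right)^{2}} = \frac{0}{26244} = 0 \cdot \frac{1}{26244} = 0$)
$b + \left(\left(-10491 + 627\right) + X{\left(124,o{\left(1 \right)} \right)}\right) = 0 + \left(\left(-10491 + 627\right) + 15\right) = 0 + \left(-9864 + 15\right) = 0 - 9849 = -9849$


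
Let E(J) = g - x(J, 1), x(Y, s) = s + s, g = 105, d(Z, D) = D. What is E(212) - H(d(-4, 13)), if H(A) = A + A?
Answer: 77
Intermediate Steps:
H(A) = 2*A
x(Y, s) = 2*s
E(J) = 103 (E(J) = 105 - 2 = 103)
E(212) - H(d(-4, 13)) = 103 - 2*13 = 103 - 1*26 = 103 - 26 = 77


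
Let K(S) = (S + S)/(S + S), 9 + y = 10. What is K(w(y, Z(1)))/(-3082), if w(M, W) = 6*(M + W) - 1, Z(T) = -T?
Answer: -1/3082 ≈ -0.00032446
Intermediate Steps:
y = 1 (y = -9 + 10 = 1)
w(M, W) = -1 + 6*M + 6*W (w(M, W) = (6*M + 6*W) - 1 = -1 + 6*M + 6*W)
K(S) = 1 (K(S) = (2*S)/((2*S)) = (2*S)*(1/(2*S)) = 1)
K(w(y, Z(1)))/(-3082) = 1/(-3082) = 1*(-1/3082) = -1/3082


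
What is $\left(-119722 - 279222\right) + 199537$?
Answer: $-199407$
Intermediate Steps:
$\left(-119722 - 279222\right) + 199537 = -398944 + 199537 = -199407$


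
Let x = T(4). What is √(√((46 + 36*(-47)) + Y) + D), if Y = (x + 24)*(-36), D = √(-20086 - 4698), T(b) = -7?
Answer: √I*√(√2258 + 4*√1549) ≈ 10.123 + 10.123*I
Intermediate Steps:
x = -7
D = 4*I*√1549 (D = √(-24784) = 4*I*√1549 ≈ 157.43*I)
Y = -612 (Y = (-7 + 24)*(-36) = 17*(-36) = -612)
√(√((46 + 36*(-47)) + Y) + D) = √(√((46 + 36*(-47)) - 612) + 4*I*√1549) = √(√((46 - 1692) - 612) + 4*I*√1549) = √(√(-1646 - 612) + 4*I*√1549) = √(√(-2258) + 4*I*√1549) = √(I*√2258 + 4*I*√1549)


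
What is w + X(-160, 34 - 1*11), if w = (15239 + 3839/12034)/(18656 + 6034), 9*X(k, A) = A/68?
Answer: 45101669/68877693 ≈ 0.65481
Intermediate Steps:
X(k, A) = A/612 (X(k, A) = (A/68)/9 = A/612)
w = 3334363/5402172 (w = (15239 + 3839*(1/12034))/24690 = (15239 + 349/1094)*(1/24690) = (16671815/1094)*(1/24690) = 3334363/5402172 ≈ 0.61723)
w + X(-160, 34 - 1*11) = 3334363/5402172 + (34 - 1*11)/612 = 3334363/5402172 + (34 - 11)/612 = 3334363/5402172 + (1/612)*23 = 3334363/5402172 + 23/612 = 45101669/68877693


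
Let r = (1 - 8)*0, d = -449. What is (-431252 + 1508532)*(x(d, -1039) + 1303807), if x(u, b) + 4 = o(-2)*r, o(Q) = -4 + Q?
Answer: 1404560895840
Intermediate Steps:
r = 0 (r = -7*0 = 0)
x(u, b) = -4 (x(u, b) = -4 + (-4 - 2)*0 = -4 - 6*0 = -4 + 0 = -4)
(-431252 + 1508532)*(x(d, -1039) + 1303807) = (-431252 + 1508532)*(-4 + 1303807) = 1077280*1303803 = 1404560895840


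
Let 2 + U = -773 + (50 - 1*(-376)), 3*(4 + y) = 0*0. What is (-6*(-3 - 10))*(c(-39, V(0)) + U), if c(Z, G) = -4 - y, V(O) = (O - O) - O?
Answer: -27222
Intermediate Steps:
V(O) = -O (V(O) = 0 - O = -O)
y = -4 (y = -4 + (0*0)/3 = -4 + (1/3)*0 = -4 + 0 = -4)
c(Z, G) = 0 (c(Z, G) = -4 - 1*(-4) = -4 + 4 = 0)
U = -349 (U = -2 + (-773 + (50 - 1*(-376))) = -2 + (-773 + (50 + 376)) = -2 + (-773 + 426) = -2 - 347 = -349)
(-6*(-3 - 10))*(c(-39, V(0)) + U) = (-6*(-3 - 10))*(0 - 349) = -6*(-13)*(-349) = 78*(-349) = -27222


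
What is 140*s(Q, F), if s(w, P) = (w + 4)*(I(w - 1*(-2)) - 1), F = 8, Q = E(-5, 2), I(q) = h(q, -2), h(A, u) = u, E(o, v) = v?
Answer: -2520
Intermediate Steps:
I(q) = -2
Q = 2
s(w, P) = -12 - 3*w (s(w, P) = (w + 4)*(-2 - 1) = (4 + w)*(-3) = -12 - 3*w)
140*s(Q, F) = 140*(-12 - 3*2) = 140*(-12 - 6) = 140*(-18) = -2520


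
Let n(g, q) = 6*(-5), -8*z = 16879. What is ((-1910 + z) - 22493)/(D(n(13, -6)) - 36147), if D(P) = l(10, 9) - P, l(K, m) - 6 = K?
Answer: 212103/288808 ≈ 0.73441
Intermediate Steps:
z = -16879/8 (z = -⅛*16879 = -16879/8 ≈ -2109.9)
l(K, m) = 6 + K
n(g, q) = -30
D(P) = 16 - P (D(P) = (6 + 10) - P = 16 - P)
((-1910 + z) - 22493)/(D(n(13, -6)) - 36147) = ((-1910 - 16879/8) - 22493)/((16 - 1*(-30)) - 36147) = (-32159/8 - 22493)/((16 + 30) - 36147) = -212103/(8*(46 - 36147)) = -212103/8/(-36101) = -212103/8*(-1/36101) = 212103/288808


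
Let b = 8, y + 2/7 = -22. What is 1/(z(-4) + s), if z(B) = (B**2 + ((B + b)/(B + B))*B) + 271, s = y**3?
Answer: -343/3697289 ≈ -9.2771e-5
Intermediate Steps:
y = -156/7 (y = -2/7 - 22 = -156/7 ≈ -22.286)
s = -3796416/343 (s = (-156/7)**3 = -3796416/343 ≈ -11068.)
z(B) = 275 + B**2 + B/2 (z(B) = (B**2 + ((B + 8)/(B + B))*B) + 271 = (B**2 + ((8 + B)/((2*B)))*B) + 271 = (B**2 + ((8 + B)*(1/(2*B)))*B) + 271 = (B**2 + ((8 + B)/(2*B))*B) + 271 = (B**2 + (4 + B/2)) + 271 = (4 + B**2 + B/2) + 271 = 275 + B**2 + B/2)
1/(z(-4) + s) = 1/((275 + (-4)**2 + (1/2)*(-4)) - 3796416/343) = 1/((275 + 16 - 2) - 3796416/343) = 1/(289 - 3796416/343) = 1/(-3697289/343) = -343/3697289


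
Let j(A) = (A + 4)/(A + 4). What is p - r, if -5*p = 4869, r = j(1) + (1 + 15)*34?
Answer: -7594/5 ≈ -1518.8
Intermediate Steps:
j(A) = 1 (j(A) = (4 + A)/(4 + A) = 1)
r = 545 (r = 1 + (1 + 15)*34 = 1 + 16*34 = 1 + 544 = 545)
p = -4869/5 (p = -1/5*4869 = -4869/5 ≈ -973.80)
p - r = -4869/5 - 1*545 = -4869/5 - 545 = -7594/5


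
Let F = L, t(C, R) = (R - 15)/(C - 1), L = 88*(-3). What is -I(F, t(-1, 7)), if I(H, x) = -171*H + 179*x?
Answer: -45860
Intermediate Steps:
L = -264
t(C, R) = (-15 + R)/(-1 + C)
F = -264
-I(F, t(-1, 7)) = -(-171*(-264) + 179*((-15 + 7)/(-1 - 1))) = -(45144 + 179*(-8/(-2))) = -(45144 + 179*(-1/2*(-8))) = -(45144 + 179*4) = -(45144 + 716) = -1*45860 = -45860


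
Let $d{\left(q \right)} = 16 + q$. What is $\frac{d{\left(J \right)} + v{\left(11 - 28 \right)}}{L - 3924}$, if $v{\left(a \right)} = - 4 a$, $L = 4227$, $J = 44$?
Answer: $\frac{128}{303} \approx 0.42244$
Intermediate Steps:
$\frac{d{\left(J \right)} + v{\left(11 - 28 \right)}}{L - 3924} = \frac{\left(16 + 44\right) - 4 \left(11 - 28\right)}{4227 - 3924} = \frac{60 - -68}{303} = \left(60 + 68\right) \frac{1}{303} = 128 \cdot \frac{1}{303} = \frac{128}{303}$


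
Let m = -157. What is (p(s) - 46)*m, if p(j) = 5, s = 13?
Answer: 6437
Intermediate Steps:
(p(s) - 46)*m = (5 - 46)*(-157) = -41*(-157) = 6437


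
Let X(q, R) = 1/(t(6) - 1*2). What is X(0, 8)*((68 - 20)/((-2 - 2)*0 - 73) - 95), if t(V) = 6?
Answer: -6983/292 ≈ -23.914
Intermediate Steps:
X(q, R) = ¼ (X(q, R) = 1/(6 - 1*2) = 1/(6 - 2) = 1/4 = ¼)
X(0, 8)*((68 - 20)/((-2 - 2)*0 - 73) - 95) = ((68 - 20)/((-2 - 2)*0 - 73) - 95)/4 = (48/(-4*0 - 73) - 95)/4 = (48/(0 - 73) - 95)/4 = (48/(-73) - 95)/4 = (48*(-1/73) - 95)/4 = (-48/73 - 95)/4 = (¼)*(-6983/73) = -6983/292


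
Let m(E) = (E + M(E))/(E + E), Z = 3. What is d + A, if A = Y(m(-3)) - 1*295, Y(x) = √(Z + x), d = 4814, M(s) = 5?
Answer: 4519 + 2*√6/3 ≈ 4520.6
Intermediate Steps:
m(E) = (5 + E)/(2*E) (m(E) = (E + 5)/(E + E) = (5 + E)/((2*E)) = (5 + E)*(1/(2*E)) = (5 + E)/(2*E))
Y(x) = √(3 + x)
A = -295 + 2*√6/3 (A = √(3 + (½)*(5 - 3)/(-3)) - 1*295 = √(3 + (½)*(-⅓)*2) - 295 = √(3 - ⅓) - 295 = √(8/3) - 295 = 2*√6/3 - 295 = -295 + 2*√6/3 ≈ -293.37)
d + A = 4814 + (-295 + 2*√6/3) = 4519 + 2*√6/3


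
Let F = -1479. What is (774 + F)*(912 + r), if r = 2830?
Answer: -2638110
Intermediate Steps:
(774 + F)*(912 + r) = (774 - 1479)*(912 + 2830) = -705*3742 = -2638110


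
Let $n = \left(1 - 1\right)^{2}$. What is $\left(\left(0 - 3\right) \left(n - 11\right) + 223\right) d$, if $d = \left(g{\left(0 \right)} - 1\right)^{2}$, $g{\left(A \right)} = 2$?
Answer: $256$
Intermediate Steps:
$n = 0$ ($n = 0^{2} = 0$)
$d = 1$ ($d = \left(2 - 1\right)^{2} = 1^{2} = 1$)
$\left(\left(0 - 3\right) \left(n - 11\right) + 223\right) d = \left(\left(0 - 3\right) \left(0 - 11\right) + 223\right) 1 = \left(\left(0 - 3\right) \left(-11\right) + 223\right) 1 = \left(\left(-3\right) \left(-11\right) + 223\right) 1 = \left(33 + 223\right) 1 = 256 \cdot 1 = 256$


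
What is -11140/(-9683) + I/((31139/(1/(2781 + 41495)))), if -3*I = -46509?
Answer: 15358983570509/13350052454612 ≈ 1.1505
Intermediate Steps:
I = 15503 (I = -⅓*(-46509) = 15503)
-11140/(-9683) + I/((31139/(1/(2781 + 41495)))) = -11140/(-9683) + 15503/((31139/(1/(2781 + 41495)))) = -11140*(-1/9683) + 15503/((31139/(1/44276))) = 11140/9683 + 15503/((31139/(1/44276))) = 11140/9683 + 15503/((31139*44276)) = 11140/9683 + 15503/1378710364 = 15358983570509/13350052454612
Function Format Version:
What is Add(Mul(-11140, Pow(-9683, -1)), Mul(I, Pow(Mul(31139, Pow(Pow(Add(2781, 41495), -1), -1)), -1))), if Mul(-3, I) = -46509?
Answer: Rational(15358983570509, 13350052454612) ≈ 1.1505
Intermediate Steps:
I = 15503 (I = Mul(Rational(-1, 3), -46509) = 15503)
Add(Mul(-11140, Pow(-9683, -1)), Mul(I, Pow(Mul(31139, Pow(Pow(Add(2781, 41495), -1), -1)), -1))) = Add(Mul(-11140, Pow(-9683, -1)), Mul(15503, Pow(Mul(31139, Pow(Pow(Add(2781, 41495), -1), -1)), -1))) = Add(Mul(-11140, Rational(-1, 9683)), Mul(15503, Pow(Mul(31139, Pow(Pow(44276, -1), -1)), -1))) = Add(Rational(11140, 9683), Mul(15503, Pow(Mul(31139, Pow(Rational(1, 44276), -1)), -1))) = Add(Rational(11140, 9683), Mul(15503, Pow(Mul(31139, 44276), -1))) = Add(Rational(11140, 9683), Mul(15503, Pow(1378710364, -1))) = Add(Rational(11140, 9683), Mul(15503, Rational(1, 1378710364))) = Add(Rational(11140, 9683), Rational(15503, 1378710364)) = Rational(15358983570509, 13350052454612)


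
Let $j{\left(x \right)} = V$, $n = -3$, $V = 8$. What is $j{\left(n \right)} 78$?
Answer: $624$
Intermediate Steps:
$j{\left(x \right)} = 8$
$j{\left(n \right)} 78 = 8 \cdot 78 = 624$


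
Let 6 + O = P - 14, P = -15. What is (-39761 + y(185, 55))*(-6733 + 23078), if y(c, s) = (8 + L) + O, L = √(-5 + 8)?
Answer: -650334860 + 16345*√3 ≈ -6.5031e+8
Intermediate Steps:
O = -35 (O = -6 + (-15 - 14) = -6 - 29 = -35)
L = √3 ≈ 1.7320
y(c, s) = -27 + √3 (y(c, s) = (8 + √3) - 35 = -27 + √3)
(-39761 + y(185, 55))*(-6733 + 23078) = (-39761 + (-27 + √3))*(-6733 + 23078) = (-39788 + √3)*16345 = -650334860 + 16345*√3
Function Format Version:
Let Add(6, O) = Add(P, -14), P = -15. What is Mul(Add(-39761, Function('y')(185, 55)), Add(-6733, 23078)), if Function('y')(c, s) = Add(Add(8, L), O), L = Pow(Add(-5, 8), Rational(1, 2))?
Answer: Add(-650334860, Mul(16345, Pow(3, Rational(1, 2)))) ≈ -6.5031e+8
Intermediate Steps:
O = -35 (O = Add(-6, Add(-15, -14)) = Add(-6, -29) = -35)
L = Pow(3, Rational(1, 2)) ≈ 1.7320
Function('y')(c, s) = Add(-27, Pow(3, Rational(1, 2))) (Function('y')(c, s) = Add(Add(8, Pow(3, Rational(1, 2))), -35) = Add(-27, Pow(3, Rational(1, 2))))
Mul(Add(-39761, Function('y')(185, 55)), Add(-6733, 23078)) = Mul(Add(-39761, Add(-27, Pow(3, Rational(1, 2)))), Add(-6733, 23078)) = Mul(Add(-39788, Pow(3, Rational(1, 2))), 16345) = Add(-650334860, Mul(16345, Pow(3, Rational(1, 2))))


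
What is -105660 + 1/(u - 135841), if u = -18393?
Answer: -16296364441/154234 ≈ -1.0566e+5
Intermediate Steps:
-105660 + 1/(u - 135841) = -105660 + 1/(-18393 - 135841) = -105660 + 1/(-154234) = -105660 - 1/154234 = -16296364441/154234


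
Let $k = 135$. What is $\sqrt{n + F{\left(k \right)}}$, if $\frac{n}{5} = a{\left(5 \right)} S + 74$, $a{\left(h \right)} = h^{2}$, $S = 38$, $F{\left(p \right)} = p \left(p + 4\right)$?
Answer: $\sqrt{23885} \approx 154.55$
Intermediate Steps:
$F{\left(p \right)} = p \left(4 + p\right)$
$n = 5120$ ($n = 5 \left(5^{2} \cdot 38 + 74\right) = 5 \left(25 \cdot 38 + 74\right) = 5 \left(950 + 74\right) = 5 \cdot 1024 = 5120$)
$\sqrt{n + F{\left(k \right)}} = \sqrt{5120 + 135 \left(4 + 135\right)} = \sqrt{5120 + 135 \cdot 139} = \sqrt{5120 + 18765} = \sqrt{23885}$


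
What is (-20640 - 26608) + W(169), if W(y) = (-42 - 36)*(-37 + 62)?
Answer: -49198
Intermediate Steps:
W(y) = -1950 (W(y) = -78*25 = -1950)
(-20640 - 26608) + W(169) = (-20640 - 26608) - 1950 = -47248 - 1950 = -49198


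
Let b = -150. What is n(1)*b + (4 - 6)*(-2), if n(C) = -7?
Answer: 1054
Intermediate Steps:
n(1)*b + (4 - 6)*(-2) = -7*(-150) + (4 - 6)*(-2) = 1050 - 2*(-2) = 1050 + 4 = 1054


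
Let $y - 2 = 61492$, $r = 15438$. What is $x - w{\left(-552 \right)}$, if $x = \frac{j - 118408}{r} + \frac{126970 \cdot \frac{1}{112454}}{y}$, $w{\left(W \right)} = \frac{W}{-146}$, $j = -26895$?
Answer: $- \frac{1427997040922266}{108240316064567} \approx -13.193$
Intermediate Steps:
$y = 61494$ ($y = 2 + 61492 = 61494$)
$w{\left(W \right)} = - \frac{W}{146}$ ($w{\left(W \right)} = W \left(- \frac{1}{146}\right) = - \frac{W}{146}$)
$x = - \frac{13955612076094}{1482744055679}$ ($x = \frac{-26895 - 118408}{15438} + \frac{126970 \cdot \frac{1}{112454}}{61494} = \left(-26895 - 118408\right) \frac{1}{15438} + 126970 \cdot \frac{1}{112454} \cdot \frac{1}{61494} = \left(-145303\right) \frac{1}{15438} + \frac{63485}{56227} \cdot \frac{1}{61494} = - \frac{145303}{15438} + \frac{63485}{3457623138} = - \frac{13955612076094}{1482744055679} \approx -9.412$)
$x - w{\left(-552 \right)} = - \frac{13955612076094}{1482744055679} - \left(- \frac{1}{146}\right) \left(-552\right) = - \frac{13955612076094}{1482744055679} - \frac{276}{73} = - \frac{1427997040922266}{108240316064567}$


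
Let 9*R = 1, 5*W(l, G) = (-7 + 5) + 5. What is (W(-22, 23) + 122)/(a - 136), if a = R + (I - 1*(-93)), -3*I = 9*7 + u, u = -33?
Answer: -5517/2380 ≈ -2.3181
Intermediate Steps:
W(l, G) = ⅗ (W(l, G) = ((-7 + 5) + 5)/5 = (-2 + 5)/5 = (⅕)*3 = ⅗)
I = -10 (I = -(9*7 - 33)/3 = -(63 - 33)/3 = -⅓*30 = -10)
R = ⅑ (R = (⅑)*1 = ⅑ ≈ 0.11111)
a = 748/9 (a = ⅑ + (-10 - 1*(-93)) = ⅑ + (-10 + 93) = ⅑ + 83 = 748/9 ≈ 83.111)
(W(-22, 23) + 122)/(a - 136) = (⅗ + 122)/(748/9 - 136) = 613/(5*(-476/9)) = (613/5)*(-9/476) = -5517/2380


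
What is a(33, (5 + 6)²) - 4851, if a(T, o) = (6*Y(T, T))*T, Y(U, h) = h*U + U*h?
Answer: 426393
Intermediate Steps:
Y(U, h) = 2*U*h (Y(U, h) = U*h + U*h = 2*U*h)
a(T, o) = 12*T³ (a(T, o) = (6*(2*T*T))*T = (6*(2*T²))*T = (12*T²)*T = 12*T³)
a(33, (5 + 6)²) - 4851 = 12*33³ - 4851 = 12*35937 - 4851 = 431244 - 4851 = 426393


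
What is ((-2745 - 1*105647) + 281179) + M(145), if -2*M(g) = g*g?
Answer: 324549/2 ≈ 1.6227e+5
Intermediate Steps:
M(g) = -g²/2 (M(g) = -g*g/2 = -g²/2)
((-2745 - 1*105647) + 281179) + M(145) = ((-2745 - 1*105647) + 281179) - ½*145² = ((-2745 - 105647) + 281179) - ½*21025 = (-108392 + 281179) - 21025/2 = 172787 - 21025/2 = 324549/2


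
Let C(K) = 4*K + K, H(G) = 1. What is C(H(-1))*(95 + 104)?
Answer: 995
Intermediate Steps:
C(K) = 5*K
C(H(-1))*(95 + 104) = (5*1)*(95 + 104) = 5*199 = 995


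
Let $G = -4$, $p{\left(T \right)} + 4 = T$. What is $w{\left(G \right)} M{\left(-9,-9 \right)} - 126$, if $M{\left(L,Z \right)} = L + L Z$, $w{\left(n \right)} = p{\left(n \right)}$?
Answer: $-702$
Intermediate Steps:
$p{\left(T \right)} = -4 + T$
$w{\left(n \right)} = -4 + n$
$w{\left(G \right)} M{\left(-9,-9 \right)} - 126 = \left(-4 - 4\right) \left(- 9 \left(1 - 9\right)\right) - 126 = - 8 \left(\left(-9\right) \left(-8\right)\right) - 126 = \left(-8\right) 72 - 126 = -576 - 126 = -702$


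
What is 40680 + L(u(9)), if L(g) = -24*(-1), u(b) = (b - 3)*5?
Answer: 40704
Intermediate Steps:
u(b) = -15 + 5*b (u(b) = (-3 + b)*5 = -15 + 5*b)
L(g) = 24
40680 + L(u(9)) = 40680 + 24 = 40704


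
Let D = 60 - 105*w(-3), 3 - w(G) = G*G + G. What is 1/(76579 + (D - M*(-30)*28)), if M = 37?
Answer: 1/108034 ≈ 9.2563e-6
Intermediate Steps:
w(G) = 3 - G - G² (w(G) = 3 - (G*G + G) = 3 - (G² + G) = 3 - (G + G²) = 3 + (-G - G²) = 3 - G - G²)
D = 375 (D = 60 - 105*(3 - 1*(-3) - 1*(-3)²) = 60 - 105*(3 + 3 - 1*9) = 60 - 105*(3 + 3 - 9) = 60 - 105*(-3) = 60 + 315 = 375)
1/(76579 + (D - M*(-30)*28)) = 1/(76579 + (375 - 37*(-30)*28)) = 1/(76579 + (375 - (-1110)*28)) = 1/(76579 + (375 - 1*(-31080))) = 1/(76579 + (375 + 31080)) = 1/(76579 + 31455) = 1/108034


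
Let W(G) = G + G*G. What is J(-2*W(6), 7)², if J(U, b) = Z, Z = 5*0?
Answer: 0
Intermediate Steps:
W(G) = G + G²
Z = 0
J(U, b) = 0
J(-2*W(6), 7)² = 0² = 0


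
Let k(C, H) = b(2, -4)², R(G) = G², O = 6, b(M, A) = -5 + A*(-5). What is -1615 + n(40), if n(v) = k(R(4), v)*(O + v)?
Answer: 8735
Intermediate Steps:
b(M, A) = -5 - 5*A
k(C, H) = 225 (k(C, H) = (-5 - 5*(-4))² = (-5 + 20)² = 15² = 225)
n(v) = 1350 + 225*v (n(v) = 225*(6 + v) = 1350 + 225*v)
-1615 + n(40) = -1615 + (1350 + 225*40) = -1615 + (1350 + 9000) = -1615 + 10350 = 8735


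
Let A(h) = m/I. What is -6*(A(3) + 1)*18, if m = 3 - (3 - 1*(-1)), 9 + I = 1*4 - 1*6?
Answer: -1296/11 ≈ -117.82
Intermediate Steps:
I = -11 (I = -9 + (1*4 - 1*6) = -9 + (4 - 6) = -9 - 2 = -11)
m = -1 (m = 3 - (3 + 1) = 3 - 1*4 = 3 - 4 = -1)
A(h) = 1/11 (A(h) = -1/(-11) = -1*(-1/11) = 1/11)
-6*(A(3) + 1)*18 = -6*(1/11 + 1)*18 = -6*12/11*18 = -72/11*18 = -1296/11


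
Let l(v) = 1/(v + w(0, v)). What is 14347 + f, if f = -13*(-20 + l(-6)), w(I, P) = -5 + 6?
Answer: 73048/5 ≈ 14610.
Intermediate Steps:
w(I, P) = 1
l(v) = 1/(1 + v) (l(v) = 1/(v + 1) = 1/(1 + v))
f = 1313/5 (f = -13*(-20 + 1/(1 - 6)) = -13*(-20 + 1/(-5)) = -13*(-20 - 1/5) = -13*(-101/5) = 1313/5 ≈ 262.60)
14347 + f = 14347 + 1313/5 = 73048/5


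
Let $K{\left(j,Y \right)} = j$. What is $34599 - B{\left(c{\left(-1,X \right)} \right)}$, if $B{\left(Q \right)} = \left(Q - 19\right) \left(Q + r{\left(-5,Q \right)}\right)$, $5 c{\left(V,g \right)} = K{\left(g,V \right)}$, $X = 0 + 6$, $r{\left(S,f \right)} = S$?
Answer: $\frac{863284}{25} \approx 34531.0$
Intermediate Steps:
$X = 6$
$c{\left(V,g \right)} = \frac{g}{5}$
$B{\left(Q \right)} = \left(-19 + Q\right) \left(-5 + Q\right)$ ($B{\left(Q \right)} = \left(Q - 19\right) \left(Q - 5\right) = \left(-19 + Q\right) \left(-5 + Q\right)$)
$34599 - B{\left(c{\left(-1,X \right)} \right)} = 34599 - \left(95 + \left(\frac{1}{5} \cdot 6\right)^{2} - 24 \cdot \frac{1}{5} \cdot 6\right) = 34599 - \left(95 + \left(\frac{6}{5}\right)^{2} - \frac{144}{5}\right) = 34599 - \left(95 + \frac{36}{25} - \frac{144}{5}\right) = 34599 - \frac{1691}{25} = \frac{863284}{25}$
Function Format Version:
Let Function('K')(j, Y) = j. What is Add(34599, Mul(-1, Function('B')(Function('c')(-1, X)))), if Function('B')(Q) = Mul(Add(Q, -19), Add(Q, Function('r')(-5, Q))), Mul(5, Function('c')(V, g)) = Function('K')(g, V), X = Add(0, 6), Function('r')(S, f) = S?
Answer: Rational(863284, 25) ≈ 34531.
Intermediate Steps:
X = 6
Function('c')(V, g) = Mul(Rational(1, 5), g)
Function('B')(Q) = Mul(Add(-19, Q), Add(-5, Q)) (Function('B')(Q) = Mul(Add(Q, -19), Add(Q, -5)) = Mul(Add(-19, Q), Add(-5, Q)))
Add(34599, Mul(-1, Function('B')(Function('c')(-1, X)))) = Add(34599, Mul(-1, Add(95, Pow(Mul(Rational(1, 5), 6), 2), Mul(-24, Mul(Rational(1, 5), 6))))) = Add(34599, Mul(-1, Add(95, Pow(Rational(6, 5), 2), Mul(-24, Rational(6, 5))))) = Add(34599, Mul(-1, Add(95, Rational(36, 25), Rational(-144, 5)))) = Add(34599, Mul(-1, Rational(1691, 25))) = Add(34599, Rational(-1691, 25)) = Rational(863284, 25)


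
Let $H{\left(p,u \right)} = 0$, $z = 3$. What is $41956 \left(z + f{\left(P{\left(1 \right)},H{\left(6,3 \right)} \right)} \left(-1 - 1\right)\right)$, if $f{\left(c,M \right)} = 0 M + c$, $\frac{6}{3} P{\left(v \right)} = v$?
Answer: $83912$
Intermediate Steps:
$P{\left(v \right)} = \frac{v}{2}$
$f{\left(c,M \right)} = c$ ($f{\left(c,M \right)} = 0 + c = c$)
$41956 \left(z + f{\left(P{\left(1 \right)},H{\left(6,3 \right)} \right)} \left(-1 - 1\right)\right) = 41956 \left(3 + \frac{1}{2} \cdot 1 \left(-1 - 1\right)\right) = 41956 \left(3 + \frac{1}{2} \left(-2\right)\right) = 41956 \left(3 - 1\right) = 41956 \cdot 2 = 83912$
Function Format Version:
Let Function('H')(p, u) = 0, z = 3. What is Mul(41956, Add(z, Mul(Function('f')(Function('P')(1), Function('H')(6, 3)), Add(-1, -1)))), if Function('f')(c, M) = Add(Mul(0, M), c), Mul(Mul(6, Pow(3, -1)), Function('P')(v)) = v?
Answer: 83912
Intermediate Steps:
Function('P')(v) = Mul(Rational(1, 2), v)
Function('f')(c, M) = c (Function('f')(c, M) = Add(0, c) = c)
Mul(41956, Add(z, Mul(Function('f')(Function('P')(1), Function('H')(6, 3)), Add(-1, -1)))) = Mul(41956, Add(3, Mul(Mul(Rational(1, 2), 1), Add(-1, -1)))) = Mul(41956, Add(3, Mul(Rational(1, 2), -2))) = Mul(41956, Add(3, -1)) = Mul(41956, 2) = 83912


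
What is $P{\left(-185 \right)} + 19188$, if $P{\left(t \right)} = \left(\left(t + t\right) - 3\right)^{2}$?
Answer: $158317$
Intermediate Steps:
$P{\left(t \right)} = \left(-3 + 2 t\right)^{2}$ ($P{\left(t \right)} = \left(2 t - 3\right)^{2} = \left(-3 + 2 t\right)^{2}$)
$P{\left(-185 \right)} + 19188 = \left(-3 + 2 \left(-185\right)\right)^{2} + 19188 = \left(-3 - 370\right)^{2} + 19188 = \left(-373\right)^{2} + 19188 = 139129 + 19188 = 158317$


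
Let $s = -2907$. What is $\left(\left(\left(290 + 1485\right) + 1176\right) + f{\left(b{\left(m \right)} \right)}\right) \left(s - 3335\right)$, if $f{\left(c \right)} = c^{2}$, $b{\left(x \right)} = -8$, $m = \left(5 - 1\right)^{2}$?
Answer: $-18819630$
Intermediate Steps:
$m = 16$ ($m = 4^{2} = 16$)
$\left(\left(\left(290 + 1485\right) + 1176\right) + f{\left(b{\left(m \right)} \right)}\right) \left(s - 3335\right) = \left(\left(\left(290 + 1485\right) + 1176\right) + \left(-8\right)^{2}\right) \left(-2907 - 3335\right) = \left(\left(1775 + 1176\right) + 64\right) \left(-6242\right) = \left(2951 + 64\right) \left(-6242\right) = 3015 \left(-6242\right) = -18819630$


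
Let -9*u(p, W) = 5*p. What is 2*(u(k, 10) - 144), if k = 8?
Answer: -2672/9 ≈ -296.89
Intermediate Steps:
u(p, W) = -5*p/9
2*(u(k, 10) - 144) = 2*(-5/9*8 - 144) = 2*(-40/9 - 144) = 2*(-1336/9) = -2672/9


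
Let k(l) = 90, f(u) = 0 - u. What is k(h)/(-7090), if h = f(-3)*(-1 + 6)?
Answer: -9/709 ≈ -0.012694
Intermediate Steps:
f(u) = -u
h = 15 (h = (-1*(-3))*(-1 + 6) = 3*5 = 15)
k(h)/(-7090) = 90/(-7090) = 90*(-1/7090) = -9/709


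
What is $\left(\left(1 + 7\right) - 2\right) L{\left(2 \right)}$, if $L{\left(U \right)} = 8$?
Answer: $48$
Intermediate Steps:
$\left(\left(1 + 7\right) - 2\right) L{\left(2 \right)} = \left(\left(1 + 7\right) - 2\right) 8 = \left(8 - 2\right) 8 = 6 \cdot 8 = 48$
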